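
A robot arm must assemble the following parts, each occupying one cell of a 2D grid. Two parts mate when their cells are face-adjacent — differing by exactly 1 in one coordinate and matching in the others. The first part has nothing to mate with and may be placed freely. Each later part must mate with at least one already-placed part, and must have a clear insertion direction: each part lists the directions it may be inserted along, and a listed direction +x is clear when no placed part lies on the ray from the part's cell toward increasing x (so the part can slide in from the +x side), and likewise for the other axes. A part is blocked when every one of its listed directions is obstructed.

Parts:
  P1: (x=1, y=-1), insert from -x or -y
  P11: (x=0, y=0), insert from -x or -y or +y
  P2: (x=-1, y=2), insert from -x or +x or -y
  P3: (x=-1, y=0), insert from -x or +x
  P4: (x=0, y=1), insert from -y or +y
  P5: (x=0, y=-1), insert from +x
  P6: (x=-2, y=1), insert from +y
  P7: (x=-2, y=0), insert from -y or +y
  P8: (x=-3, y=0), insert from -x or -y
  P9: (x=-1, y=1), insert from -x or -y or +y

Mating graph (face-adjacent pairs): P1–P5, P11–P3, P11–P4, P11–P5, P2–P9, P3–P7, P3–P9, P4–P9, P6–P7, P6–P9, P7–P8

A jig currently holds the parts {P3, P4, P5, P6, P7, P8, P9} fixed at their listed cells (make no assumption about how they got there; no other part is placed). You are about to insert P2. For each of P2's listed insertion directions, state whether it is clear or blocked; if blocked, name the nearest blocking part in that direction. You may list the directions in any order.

-x: ray from P2(-1, 2) has no placed part ⇒ clear
+x: ray from P2(-1, 2) has no placed part ⇒ clear
-y: nearest on ray is P9@(-1, 1) ⇒ blocked

+x: clear; -x: clear; -y: blocked by P9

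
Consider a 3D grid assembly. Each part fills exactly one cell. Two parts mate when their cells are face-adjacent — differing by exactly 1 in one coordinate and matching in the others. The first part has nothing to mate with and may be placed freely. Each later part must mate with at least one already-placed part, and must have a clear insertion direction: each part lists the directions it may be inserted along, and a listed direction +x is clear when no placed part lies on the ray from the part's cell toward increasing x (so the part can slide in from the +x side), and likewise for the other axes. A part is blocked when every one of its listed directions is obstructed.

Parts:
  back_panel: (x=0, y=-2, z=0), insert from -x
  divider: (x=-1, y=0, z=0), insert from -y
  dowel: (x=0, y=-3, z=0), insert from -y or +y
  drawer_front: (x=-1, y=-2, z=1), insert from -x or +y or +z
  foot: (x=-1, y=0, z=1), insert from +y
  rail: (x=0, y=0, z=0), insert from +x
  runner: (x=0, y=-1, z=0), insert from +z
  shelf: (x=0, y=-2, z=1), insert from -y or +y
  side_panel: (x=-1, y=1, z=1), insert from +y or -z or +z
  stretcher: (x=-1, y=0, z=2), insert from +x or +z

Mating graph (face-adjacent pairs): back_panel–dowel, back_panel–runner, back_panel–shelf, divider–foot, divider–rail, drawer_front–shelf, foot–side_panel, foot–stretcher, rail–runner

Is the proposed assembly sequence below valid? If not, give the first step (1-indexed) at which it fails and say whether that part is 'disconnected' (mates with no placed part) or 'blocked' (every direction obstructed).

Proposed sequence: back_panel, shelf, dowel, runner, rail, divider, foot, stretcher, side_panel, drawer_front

1. back_panel@(0, -2, 0) [-x clear] — {back_panel}
2. shelf@(0, -2, 1) [-y clear] — {back_panel, shelf}
3. dowel@(0, -3, 0) [-y clear] — {back_panel, dowel, shelf}
4. runner@(0, -1, 0) [+z clear] — {back_panel, dowel, runner, shelf}
5. rail@(0, 0, 0) [+x clear] — {back_panel, dowel, rail, runner, shelf}
6. divider@(-1, 0, 0) [-y clear] — {back_panel, divider, dowel, rail, runner, shelf}
7. foot@(-1, 0, 1) [+y clear] — {back_panel, divider, dowel, foot, rail, runner, shelf}
8. stretcher@(-1, 0, 2) [+x clear] — {back_panel, divider, dowel, foot, rail, runner, shelf, stretcher}
9. side_panel@(-1, 1, 1) [+y clear] — {back_panel, divider, dowel, foot, rail, runner, shelf, side_panel, stretcher}
10. drawer_front@(-1, -2, 1) [-x clear] — {back_panel, divider, dowel, drawer_front, foot, rail, runner, shelf, side_panel, stretcher}

Valid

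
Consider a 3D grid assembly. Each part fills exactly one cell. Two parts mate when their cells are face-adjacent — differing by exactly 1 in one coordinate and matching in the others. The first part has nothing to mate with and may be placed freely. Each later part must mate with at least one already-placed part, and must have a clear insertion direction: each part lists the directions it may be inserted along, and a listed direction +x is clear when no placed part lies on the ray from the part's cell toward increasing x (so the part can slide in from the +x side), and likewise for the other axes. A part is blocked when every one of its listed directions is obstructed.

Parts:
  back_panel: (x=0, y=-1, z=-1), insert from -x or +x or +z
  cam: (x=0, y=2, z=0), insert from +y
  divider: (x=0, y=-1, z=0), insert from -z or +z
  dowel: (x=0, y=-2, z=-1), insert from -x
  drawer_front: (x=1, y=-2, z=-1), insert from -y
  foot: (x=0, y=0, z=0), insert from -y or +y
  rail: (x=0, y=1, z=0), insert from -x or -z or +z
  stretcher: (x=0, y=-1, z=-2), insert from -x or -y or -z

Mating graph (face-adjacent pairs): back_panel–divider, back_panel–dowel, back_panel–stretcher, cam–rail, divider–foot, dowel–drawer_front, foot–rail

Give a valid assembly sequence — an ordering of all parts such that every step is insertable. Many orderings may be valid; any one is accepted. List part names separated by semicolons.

1. foot@(0, 0, 0) [-y clear] — {foot}
2. divider@(0, -1, 0) [-z clear] — {divider, foot}
3. back_panel@(0, -1, -1) [-x clear] — {back_panel, divider, foot}
4. rail@(0, 1, 0) [-x clear] — {back_panel, divider, foot, rail}
5. cam@(0, 2, 0) [+y clear] — {back_panel, cam, divider, foot, rail}
6. stretcher@(0, -1, -2) [-x clear] — {back_panel, cam, divider, foot, rail, stretcher}
7. dowel@(0, -2, -1) [-x clear] — {back_panel, cam, divider, dowel, foot, rail, stretcher}
8. drawer_front@(1, -2, -1) [-y clear] — {back_panel, cam, divider, dowel, drawer_front, foot, rail, stretcher}

foot; divider; back_panel; rail; cam; stretcher; dowel; drawer_front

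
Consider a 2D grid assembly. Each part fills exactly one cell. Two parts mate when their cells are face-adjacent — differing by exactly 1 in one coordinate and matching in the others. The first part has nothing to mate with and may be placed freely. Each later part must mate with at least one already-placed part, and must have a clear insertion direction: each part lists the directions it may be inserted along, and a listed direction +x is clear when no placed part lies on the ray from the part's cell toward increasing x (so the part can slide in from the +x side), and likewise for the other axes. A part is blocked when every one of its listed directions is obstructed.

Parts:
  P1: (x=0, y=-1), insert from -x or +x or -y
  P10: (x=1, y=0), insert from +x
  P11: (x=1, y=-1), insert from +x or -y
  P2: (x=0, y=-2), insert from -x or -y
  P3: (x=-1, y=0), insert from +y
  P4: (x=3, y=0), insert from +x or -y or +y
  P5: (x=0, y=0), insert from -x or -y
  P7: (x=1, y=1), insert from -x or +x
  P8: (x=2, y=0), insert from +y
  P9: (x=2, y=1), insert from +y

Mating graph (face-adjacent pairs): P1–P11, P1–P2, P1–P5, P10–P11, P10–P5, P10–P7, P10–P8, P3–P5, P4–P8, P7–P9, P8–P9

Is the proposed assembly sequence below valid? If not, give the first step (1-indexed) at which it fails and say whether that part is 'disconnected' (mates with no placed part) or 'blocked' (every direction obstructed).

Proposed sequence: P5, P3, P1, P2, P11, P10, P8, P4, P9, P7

1. P5@(0, 0) [-x clear] — {P5}
2. P3@(-1, 0) [+y clear] — {P3, P5}
3. P1@(0, -1) [-x clear] — {P1, P3, P5}
4. P2@(0, -2) [-x clear] — {P1, P2, P3, P5}
5. P11@(1, -1) [+x clear] — {P1, P11, P2, P3, P5}
6. P10@(1, 0) [+x clear] — {P1, P10, P11, P2, P3, P5}
7. P8@(2, 0) [+y clear] — {P1, P10, P11, P2, P3, P5, P8}
8. P4@(3, 0) [+x clear] — {P1, P10, P11, P2, P3, P4, P5, P8}
9. P9@(2, 1) [+y clear] — {P1, P10, P11, P2, P3, P4, P5, P8, P9}
10. P7@(1, 1) [-x clear] — {P1, P10, P11, P2, P3, P4, P5, P7, P8, P9}

Valid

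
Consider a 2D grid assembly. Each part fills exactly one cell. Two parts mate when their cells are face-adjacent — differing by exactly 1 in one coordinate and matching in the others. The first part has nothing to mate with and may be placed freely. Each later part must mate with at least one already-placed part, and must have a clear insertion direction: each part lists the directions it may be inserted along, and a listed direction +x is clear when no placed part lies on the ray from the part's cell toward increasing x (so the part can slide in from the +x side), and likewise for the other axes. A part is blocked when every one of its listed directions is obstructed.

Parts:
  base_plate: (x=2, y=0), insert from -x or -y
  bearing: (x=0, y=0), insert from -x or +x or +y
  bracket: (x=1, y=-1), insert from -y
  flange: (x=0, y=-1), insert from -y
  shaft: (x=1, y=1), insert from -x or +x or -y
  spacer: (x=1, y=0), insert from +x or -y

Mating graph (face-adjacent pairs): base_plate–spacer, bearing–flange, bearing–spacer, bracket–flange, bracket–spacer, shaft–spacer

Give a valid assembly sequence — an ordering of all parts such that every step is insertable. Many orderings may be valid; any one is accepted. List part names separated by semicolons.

spacer; base_plate; shaft; bearing; flange; bracket

1. spacer@(1, 0) [+x clear] — {spacer}
2. base_plate@(2, 0) [-y clear] — {base_plate, spacer}
3. shaft@(1, 1) [-x clear] — {base_plate, shaft, spacer}
4. bearing@(0, 0) [-x clear] — {base_plate, bearing, shaft, spacer}
5. flange@(0, -1) [-y clear] — {base_plate, bearing, flange, shaft, spacer}
6. bracket@(1, -1) [-y clear] — {base_plate, bearing, bracket, flange, shaft, spacer}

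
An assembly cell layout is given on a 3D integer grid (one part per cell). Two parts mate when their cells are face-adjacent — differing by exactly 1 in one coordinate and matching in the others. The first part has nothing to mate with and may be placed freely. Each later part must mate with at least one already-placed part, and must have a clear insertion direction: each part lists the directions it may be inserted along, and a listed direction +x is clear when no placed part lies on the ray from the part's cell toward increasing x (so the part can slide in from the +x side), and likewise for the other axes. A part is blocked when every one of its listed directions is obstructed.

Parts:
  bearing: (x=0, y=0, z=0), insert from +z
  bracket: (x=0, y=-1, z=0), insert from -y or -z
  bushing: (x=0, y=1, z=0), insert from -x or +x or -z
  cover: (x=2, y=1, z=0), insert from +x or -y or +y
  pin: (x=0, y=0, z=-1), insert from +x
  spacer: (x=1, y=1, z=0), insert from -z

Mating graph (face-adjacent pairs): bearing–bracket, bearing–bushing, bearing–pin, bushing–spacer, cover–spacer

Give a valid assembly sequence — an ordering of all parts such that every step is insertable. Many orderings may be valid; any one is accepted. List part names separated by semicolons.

1. bearing@(0, 0, 0) [+z clear] — {bearing}
2. bracket@(0, -1, 0) [-y clear] — {bearing, bracket}
3. bushing@(0, 1, 0) [-x clear] — {bearing, bracket, bushing}
4. spacer@(1, 1, 0) [-z clear] — {bearing, bracket, bushing, spacer}
5. cover@(2, 1, 0) [+x clear] — {bearing, bracket, bushing, cover, spacer}
6. pin@(0, 0, -1) [+x clear] — {bearing, bracket, bushing, cover, pin, spacer}

bearing; bracket; bushing; spacer; cover; pin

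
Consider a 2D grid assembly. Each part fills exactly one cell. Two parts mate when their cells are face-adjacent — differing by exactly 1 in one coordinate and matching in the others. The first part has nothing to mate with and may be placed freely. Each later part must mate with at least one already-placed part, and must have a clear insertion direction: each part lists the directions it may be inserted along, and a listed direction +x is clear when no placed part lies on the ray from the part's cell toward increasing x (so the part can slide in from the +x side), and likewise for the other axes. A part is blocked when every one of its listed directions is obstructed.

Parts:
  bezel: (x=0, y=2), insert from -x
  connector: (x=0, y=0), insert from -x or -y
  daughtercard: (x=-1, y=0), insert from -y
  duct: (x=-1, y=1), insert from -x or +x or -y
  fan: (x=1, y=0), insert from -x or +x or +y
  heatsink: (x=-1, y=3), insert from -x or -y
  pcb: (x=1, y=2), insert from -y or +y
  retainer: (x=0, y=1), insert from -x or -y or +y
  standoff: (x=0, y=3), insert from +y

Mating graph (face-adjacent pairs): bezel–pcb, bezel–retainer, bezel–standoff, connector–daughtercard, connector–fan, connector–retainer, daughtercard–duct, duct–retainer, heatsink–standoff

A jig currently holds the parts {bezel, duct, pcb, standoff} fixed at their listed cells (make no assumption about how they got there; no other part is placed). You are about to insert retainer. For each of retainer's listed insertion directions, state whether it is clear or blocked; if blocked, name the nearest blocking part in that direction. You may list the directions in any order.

-x: nearest on ray is duct@(-1, 1) ⇒ blocked
-y: ray from retainer(0, 1) has no placed part ⇒ clear
+y: nearest on ray is bezel@(0, 2) ⇒ blocked

+y: blocked by bezel; -x: blocked by duct; -y: clear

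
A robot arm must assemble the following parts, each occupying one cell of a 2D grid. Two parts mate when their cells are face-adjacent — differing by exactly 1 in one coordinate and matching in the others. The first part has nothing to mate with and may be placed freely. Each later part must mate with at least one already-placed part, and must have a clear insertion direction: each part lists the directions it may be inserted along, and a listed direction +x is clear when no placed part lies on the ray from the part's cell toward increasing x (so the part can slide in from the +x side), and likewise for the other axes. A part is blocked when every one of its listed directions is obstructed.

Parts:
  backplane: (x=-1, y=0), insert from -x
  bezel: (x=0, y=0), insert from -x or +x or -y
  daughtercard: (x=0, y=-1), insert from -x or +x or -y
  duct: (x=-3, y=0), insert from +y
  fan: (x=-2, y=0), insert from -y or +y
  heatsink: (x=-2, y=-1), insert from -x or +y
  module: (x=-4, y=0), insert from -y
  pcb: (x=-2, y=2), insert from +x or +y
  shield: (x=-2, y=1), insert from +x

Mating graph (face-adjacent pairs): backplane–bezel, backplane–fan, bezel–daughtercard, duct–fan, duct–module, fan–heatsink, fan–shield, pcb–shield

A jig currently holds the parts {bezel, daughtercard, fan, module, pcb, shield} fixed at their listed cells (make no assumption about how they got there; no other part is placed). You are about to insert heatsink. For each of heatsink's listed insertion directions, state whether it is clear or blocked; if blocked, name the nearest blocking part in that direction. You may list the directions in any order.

+y: blocked by fan; -x: clear

-x: ray from heatsink(-2, -1) has no placed part ⇒ clear
+y: nearest on ray is fan@(-2, 0) ⇒ blocked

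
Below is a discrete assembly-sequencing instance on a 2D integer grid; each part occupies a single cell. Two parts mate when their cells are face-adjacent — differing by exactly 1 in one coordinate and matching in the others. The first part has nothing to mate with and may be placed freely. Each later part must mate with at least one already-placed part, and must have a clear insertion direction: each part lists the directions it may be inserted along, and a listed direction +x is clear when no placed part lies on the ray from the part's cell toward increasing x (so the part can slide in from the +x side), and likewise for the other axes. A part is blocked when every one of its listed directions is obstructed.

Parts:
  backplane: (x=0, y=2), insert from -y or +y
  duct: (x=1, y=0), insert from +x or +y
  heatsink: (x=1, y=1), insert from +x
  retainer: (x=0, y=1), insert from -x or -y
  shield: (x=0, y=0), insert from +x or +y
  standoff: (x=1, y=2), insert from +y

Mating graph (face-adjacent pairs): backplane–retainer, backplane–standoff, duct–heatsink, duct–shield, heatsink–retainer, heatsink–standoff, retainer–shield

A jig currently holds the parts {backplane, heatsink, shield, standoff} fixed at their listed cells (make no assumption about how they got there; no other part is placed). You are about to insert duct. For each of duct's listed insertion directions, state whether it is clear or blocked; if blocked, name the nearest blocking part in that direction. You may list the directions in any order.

+x: clear; +y: blocked by heatsink

+x: ray from duct(1, 0) has no placed part ⇒ clear
+y: nearest on ray is heatsink@(1, 1) ⇒ blocked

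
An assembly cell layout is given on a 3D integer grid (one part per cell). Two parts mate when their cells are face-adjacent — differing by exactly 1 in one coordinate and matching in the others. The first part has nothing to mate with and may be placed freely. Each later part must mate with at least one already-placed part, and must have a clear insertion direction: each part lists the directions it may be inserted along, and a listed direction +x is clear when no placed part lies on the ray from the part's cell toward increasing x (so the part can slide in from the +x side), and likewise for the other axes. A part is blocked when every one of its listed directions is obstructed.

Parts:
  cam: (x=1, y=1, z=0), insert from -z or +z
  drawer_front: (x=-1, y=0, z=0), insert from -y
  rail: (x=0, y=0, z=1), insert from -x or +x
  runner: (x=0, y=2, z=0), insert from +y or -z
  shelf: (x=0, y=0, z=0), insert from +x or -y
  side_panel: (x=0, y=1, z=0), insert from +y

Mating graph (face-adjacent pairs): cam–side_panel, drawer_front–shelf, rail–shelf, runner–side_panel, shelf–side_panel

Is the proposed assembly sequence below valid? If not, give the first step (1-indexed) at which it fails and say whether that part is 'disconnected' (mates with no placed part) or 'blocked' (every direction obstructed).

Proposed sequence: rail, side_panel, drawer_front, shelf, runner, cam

1. rail@(0, 0, 1) [-x clear] — {rail}
2. side_panel@(0, 1, 0) — no placed neighbour ⇒ disconnected

Invalid at step 2 (disconnected)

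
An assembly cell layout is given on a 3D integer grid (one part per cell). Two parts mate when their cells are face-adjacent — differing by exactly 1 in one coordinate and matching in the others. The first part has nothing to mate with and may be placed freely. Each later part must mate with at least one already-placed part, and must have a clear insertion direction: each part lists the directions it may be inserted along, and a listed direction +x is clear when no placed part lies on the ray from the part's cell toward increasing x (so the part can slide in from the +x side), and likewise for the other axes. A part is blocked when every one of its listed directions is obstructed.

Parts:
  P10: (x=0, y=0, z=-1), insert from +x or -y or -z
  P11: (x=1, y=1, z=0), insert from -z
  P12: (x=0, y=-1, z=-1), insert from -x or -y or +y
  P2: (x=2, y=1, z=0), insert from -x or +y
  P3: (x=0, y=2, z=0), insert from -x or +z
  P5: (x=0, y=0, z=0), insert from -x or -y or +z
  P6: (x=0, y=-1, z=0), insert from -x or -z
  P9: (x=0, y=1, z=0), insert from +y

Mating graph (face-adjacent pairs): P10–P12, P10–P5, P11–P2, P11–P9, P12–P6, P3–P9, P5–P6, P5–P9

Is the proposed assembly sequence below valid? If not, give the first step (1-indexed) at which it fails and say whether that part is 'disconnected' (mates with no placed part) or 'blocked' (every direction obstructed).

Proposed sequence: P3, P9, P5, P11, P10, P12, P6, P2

1. P3@(0, 2, 0) [-x clear] — {P3}
2. P9@(0, 1, 0) — +y all obstructed ⇒ blocked

Invalid at step 2 (blocked)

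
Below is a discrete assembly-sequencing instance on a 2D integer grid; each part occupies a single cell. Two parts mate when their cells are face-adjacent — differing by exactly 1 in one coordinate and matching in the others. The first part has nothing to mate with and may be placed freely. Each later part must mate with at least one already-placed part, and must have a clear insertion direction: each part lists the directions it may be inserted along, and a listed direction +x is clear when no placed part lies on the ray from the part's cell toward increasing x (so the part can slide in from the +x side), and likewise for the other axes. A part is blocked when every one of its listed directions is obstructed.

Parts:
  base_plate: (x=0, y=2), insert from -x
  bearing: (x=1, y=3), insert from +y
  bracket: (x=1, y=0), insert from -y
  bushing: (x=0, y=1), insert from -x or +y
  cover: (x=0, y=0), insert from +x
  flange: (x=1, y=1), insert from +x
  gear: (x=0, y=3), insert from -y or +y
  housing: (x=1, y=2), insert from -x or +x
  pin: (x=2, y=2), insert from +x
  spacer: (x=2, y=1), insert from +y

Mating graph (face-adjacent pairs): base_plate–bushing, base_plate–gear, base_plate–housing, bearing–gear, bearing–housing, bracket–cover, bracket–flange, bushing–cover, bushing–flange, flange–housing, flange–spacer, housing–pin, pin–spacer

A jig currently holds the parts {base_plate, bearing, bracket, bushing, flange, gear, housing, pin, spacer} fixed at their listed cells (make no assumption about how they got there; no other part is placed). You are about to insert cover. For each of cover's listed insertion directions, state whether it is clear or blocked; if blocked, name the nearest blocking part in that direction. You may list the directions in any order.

+x: nearest on ray is bracket@(1, 0) ⇒ blocked

+x: blocked by bracket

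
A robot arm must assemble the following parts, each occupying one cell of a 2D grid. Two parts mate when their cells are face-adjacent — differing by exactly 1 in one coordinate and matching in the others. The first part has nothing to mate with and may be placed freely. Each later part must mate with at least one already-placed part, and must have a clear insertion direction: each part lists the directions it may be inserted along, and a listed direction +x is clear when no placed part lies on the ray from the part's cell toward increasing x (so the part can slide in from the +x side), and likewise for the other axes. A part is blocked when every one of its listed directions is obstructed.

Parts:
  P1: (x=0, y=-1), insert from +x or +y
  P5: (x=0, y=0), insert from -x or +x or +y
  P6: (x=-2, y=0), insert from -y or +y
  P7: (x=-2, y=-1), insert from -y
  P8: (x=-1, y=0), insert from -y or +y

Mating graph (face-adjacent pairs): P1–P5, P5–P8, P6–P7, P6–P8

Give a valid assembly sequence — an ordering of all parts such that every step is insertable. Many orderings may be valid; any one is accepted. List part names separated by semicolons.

1. P1@(0, -1) [+x clear] — {P1}
2. P5@(0, 0) [-x clear] — {P1, P5}
3. P8@(-1, 0) [-y clear] — {P1, P5, P8}
4. P6@(-2, 0) [-y clear] — {P1, P5, P6, P8}
5. P7@(-2, -1) [-y clear] — {P1, P5, P6, P7, P8}

P1; P5; P8; P6; P7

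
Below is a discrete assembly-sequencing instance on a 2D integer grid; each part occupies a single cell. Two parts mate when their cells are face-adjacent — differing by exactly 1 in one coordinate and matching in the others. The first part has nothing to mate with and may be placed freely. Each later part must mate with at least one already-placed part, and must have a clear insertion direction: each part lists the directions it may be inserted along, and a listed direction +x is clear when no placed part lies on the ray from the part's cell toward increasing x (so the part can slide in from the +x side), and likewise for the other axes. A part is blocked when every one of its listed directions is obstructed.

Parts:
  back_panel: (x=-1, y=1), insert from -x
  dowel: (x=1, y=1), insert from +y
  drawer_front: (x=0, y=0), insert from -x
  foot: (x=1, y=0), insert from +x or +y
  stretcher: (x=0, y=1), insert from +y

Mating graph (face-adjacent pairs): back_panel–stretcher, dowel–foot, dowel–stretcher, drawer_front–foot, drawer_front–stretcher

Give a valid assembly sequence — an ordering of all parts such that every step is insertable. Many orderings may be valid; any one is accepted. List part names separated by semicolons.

1. foot@(1, 0) [+x clear] — {foot}
2. drawer_front@(0, 0) [-x clear] — {drawer_front, foot}
3. stretcher@(0, 1) [+y clear] — {drawer_front, foot, stretcher}
4. back_panel@(-1, 1) [-x clear] — {back_panel, drawer_front, foot, stretcher}
5. dowel@(1, 1) [+y clear] — {back_panel, dowel, drawer_front, foot, stretcher}

foot; drawer_front; stretcher; back_panel; dowel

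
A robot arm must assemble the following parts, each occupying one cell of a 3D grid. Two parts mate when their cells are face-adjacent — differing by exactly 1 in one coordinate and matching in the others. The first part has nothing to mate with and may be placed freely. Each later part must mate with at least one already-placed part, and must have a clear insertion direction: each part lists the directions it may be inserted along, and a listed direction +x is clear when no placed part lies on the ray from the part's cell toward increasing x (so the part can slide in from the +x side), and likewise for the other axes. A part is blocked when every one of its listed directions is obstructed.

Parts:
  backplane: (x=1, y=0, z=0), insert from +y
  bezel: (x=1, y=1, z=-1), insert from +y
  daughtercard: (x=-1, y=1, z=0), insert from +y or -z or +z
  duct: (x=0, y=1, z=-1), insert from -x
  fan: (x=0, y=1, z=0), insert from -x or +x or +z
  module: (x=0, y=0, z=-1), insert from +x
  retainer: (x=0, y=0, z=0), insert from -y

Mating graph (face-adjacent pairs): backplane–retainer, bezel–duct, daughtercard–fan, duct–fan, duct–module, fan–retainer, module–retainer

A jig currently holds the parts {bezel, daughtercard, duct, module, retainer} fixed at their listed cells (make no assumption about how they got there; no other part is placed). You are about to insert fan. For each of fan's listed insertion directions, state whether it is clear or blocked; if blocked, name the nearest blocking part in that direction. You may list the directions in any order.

+x: clear; +z: clear; -x: blocked by daughtercard

-x: nearest on ray is daughtercard@(-1, 1, 0) ⇒ blocked
+x: ray from fan(0, 1, 0) has no placed part ⇒ clear
+z: ray from fan(0, 1, 0) has no placed part ⇒ clear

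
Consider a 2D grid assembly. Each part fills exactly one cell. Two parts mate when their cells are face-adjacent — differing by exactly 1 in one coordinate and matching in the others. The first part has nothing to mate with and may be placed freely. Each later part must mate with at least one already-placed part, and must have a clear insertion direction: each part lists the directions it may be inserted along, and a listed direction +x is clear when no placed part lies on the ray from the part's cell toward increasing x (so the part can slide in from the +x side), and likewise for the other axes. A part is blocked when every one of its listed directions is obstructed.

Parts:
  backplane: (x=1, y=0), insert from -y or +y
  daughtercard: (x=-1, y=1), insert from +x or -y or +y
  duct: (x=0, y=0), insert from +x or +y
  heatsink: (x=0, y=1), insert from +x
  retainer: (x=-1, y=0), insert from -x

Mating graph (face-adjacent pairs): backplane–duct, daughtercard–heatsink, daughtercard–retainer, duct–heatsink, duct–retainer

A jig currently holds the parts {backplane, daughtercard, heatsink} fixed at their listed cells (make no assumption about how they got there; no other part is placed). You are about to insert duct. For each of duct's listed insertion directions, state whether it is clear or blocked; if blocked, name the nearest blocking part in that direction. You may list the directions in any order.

+x: blocked by backplane; +y: blocked by heatsink

+x: nearest on ray is backplane@(1, 0) ⇒ blocked
+y: nearest on ray is heatsink@(0, 1) ⇒ blocked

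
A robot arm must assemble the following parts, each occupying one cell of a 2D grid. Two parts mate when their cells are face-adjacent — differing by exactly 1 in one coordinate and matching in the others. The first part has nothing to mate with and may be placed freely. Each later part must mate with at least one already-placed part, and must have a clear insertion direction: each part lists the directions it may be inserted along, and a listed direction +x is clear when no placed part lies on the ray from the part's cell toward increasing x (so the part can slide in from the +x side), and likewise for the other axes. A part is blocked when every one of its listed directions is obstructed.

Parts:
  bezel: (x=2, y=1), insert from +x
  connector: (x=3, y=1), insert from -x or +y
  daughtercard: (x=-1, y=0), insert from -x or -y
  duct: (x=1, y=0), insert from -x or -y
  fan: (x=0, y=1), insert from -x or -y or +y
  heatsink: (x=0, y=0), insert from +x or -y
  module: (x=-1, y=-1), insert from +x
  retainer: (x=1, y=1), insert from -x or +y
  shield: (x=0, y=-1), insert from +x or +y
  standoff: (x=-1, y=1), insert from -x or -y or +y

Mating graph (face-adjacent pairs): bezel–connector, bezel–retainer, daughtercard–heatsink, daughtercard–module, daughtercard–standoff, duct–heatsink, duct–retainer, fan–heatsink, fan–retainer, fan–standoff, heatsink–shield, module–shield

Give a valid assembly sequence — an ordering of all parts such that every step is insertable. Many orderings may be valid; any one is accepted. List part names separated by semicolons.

1. fan@(0, 1) [-x clear] — {fan}
2. retainer@(1, 1) [+y clear] — {fan, retainer}
3. heatsink@(0, 0) [+x clear] — {fan, heatsink, retainer}
4. daughtercard@(-1, 0) [-x clear] — {daughtercard, fan, heatsink, retainer}
5. module@(-1, -1) [+x clear] — {daughtercard, fan, heatsink, module, retainer}
6. duct@(1, 0) [-y clear] — {daughtercard, duct, fan, heatsink, module, retainer}
7. shield@(0, -1) [+x clear] — {daughtercard, duct, fan, heatsink, module, retainer, shield}
8. bezel@(2, 1) [+x clear] — {bezel, daughtercard, duct, fan, heatsink, module, retainer, shield}
9. connector@(3, 1) [+y clear] — {bezel, connector, daughtercard, duct, fan, heatsink, module, retainer, shield}
10. standoff@(-1, 1) [-x clear] — {bezel, connector, daughtercard, duct, fan, heatsink, module, retainer, shield, standoff}

fan; retainer; heatsink; daughtercard; module; duct; shield; bezel; connector; standoff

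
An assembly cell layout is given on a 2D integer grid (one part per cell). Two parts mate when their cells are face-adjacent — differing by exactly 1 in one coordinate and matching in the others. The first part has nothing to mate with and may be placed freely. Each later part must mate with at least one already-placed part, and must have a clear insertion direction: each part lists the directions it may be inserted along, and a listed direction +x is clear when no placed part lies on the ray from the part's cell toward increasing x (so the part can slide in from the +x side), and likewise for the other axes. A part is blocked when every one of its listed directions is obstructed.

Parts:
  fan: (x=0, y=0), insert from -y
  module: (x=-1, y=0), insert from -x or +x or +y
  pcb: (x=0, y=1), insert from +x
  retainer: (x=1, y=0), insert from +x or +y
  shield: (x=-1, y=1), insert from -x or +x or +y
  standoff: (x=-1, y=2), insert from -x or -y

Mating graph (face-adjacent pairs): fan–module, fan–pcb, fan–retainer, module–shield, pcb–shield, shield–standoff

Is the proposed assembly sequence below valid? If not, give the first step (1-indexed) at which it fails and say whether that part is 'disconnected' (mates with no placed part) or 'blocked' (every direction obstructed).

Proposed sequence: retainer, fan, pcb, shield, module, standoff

1. retainer@(1, 0) [+x clear] — {retainer}
2. fan@(0, 0) [-y clear] — {fan, retainer}
3. pcb@(0, 1) [+x clear] — {fan, pcb, retainer}
4. shield@(-1, 1) [-x clear] — {fan, pcb, retainer, shield}
5. module@(-1, 0) [-x clear] — {fan, module, pcb, retainer, shield}
6. standoff@(-1, 2) [-x clear] — {fan, module, pcb, retainer, shield, standoff}

Valid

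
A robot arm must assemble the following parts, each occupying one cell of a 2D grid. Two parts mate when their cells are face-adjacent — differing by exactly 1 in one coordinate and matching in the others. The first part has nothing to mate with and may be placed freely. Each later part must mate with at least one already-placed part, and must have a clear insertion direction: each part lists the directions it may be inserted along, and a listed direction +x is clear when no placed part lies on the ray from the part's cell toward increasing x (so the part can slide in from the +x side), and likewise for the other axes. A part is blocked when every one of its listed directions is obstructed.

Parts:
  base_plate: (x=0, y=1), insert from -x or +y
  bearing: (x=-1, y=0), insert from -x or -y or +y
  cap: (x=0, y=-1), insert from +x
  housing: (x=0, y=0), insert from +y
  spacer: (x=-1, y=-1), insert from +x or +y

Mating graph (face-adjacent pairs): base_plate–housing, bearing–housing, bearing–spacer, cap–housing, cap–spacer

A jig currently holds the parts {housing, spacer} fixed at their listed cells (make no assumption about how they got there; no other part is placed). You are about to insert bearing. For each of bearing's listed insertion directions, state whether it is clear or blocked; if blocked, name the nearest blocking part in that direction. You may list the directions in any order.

-x: ray from bearing(-1, 0) has no placed part ⇒ clear
-y: nearest on ray is spacer@(-1, -1) ⇒ blocked
+y: ray from bearing(-1, 0) has no placed part ⇒ clear

+y: clear; -x: clear; -y: blocked by spacer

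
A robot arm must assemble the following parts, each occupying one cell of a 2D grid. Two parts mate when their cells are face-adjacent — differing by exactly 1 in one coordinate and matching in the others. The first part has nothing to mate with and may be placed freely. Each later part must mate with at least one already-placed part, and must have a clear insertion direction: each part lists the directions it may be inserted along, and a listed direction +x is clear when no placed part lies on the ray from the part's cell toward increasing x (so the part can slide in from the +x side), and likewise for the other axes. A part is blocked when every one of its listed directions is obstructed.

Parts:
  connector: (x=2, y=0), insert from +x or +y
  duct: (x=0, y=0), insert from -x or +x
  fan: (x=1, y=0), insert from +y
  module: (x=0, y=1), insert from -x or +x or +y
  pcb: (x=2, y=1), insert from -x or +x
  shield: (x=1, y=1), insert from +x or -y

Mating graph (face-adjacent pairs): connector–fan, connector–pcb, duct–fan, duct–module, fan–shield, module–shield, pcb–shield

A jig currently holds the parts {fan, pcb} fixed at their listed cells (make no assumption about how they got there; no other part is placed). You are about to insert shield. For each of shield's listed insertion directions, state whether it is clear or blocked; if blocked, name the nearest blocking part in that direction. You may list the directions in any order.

+x: blocked by pcb; -y: blocked by fan

+x: nearest on ray is pcb@(2, 1) ⇒ blocked
-y: nearest on ray is fan@(1, 0) ⇒ blocked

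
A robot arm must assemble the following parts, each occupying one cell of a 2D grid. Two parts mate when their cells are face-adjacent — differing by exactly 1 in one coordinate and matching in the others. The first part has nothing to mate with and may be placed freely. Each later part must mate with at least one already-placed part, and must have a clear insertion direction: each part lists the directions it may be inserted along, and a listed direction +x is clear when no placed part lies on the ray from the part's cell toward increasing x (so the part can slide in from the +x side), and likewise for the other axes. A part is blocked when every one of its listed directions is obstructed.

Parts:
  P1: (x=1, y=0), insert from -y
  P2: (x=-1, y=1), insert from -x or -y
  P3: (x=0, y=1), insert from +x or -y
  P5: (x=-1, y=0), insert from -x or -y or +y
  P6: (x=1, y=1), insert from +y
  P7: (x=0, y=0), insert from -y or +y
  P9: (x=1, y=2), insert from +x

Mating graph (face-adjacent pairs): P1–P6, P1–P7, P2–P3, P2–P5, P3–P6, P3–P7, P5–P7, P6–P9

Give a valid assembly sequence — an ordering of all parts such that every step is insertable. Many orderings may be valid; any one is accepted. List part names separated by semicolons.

P7; P5; P2; P1; P3; P6; P9

1. P7@(0, 0) [-y clear] — {P7}
2. P5@(-1, 0) [-x clear] — {P5, P7}
3. P2@(-1, 1) [-x clear] — {P2, P5, P7}
4. P1@(1, 0) [-y clear] — {P1, P2, P5, P7}
5. P3@(0, 1) [+x clear] — {P1, P2, P3, P5, P7}
6. P6@(1, 1) [+y clear] — {P1, P2, P3, P5, P6, P7}
7. P9@(1, 2) [+x clear] — {P1, P2, P3, P5, P6, P7, P9}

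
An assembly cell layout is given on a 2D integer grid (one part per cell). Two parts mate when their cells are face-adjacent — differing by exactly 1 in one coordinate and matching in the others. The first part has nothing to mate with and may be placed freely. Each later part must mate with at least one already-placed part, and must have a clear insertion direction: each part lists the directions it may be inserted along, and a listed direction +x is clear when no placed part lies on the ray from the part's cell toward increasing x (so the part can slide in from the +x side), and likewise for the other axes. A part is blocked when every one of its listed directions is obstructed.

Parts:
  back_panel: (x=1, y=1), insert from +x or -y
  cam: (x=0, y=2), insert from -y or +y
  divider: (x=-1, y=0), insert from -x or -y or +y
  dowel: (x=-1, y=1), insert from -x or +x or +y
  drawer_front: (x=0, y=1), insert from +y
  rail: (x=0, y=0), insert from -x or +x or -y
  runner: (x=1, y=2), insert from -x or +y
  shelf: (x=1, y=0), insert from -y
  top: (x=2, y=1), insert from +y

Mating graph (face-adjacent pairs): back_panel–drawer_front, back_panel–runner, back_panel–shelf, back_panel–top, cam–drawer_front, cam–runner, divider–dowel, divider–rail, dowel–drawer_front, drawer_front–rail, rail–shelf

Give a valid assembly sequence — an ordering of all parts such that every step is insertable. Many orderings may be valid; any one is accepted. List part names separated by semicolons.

divider; dowel; rail; shelf; back_panel; drawer_front; cam; runner; top

1. divider@(-1, 0) [-x clear] — {divider}
2. dowel@(-1, 1) [-x clear] — {divider, dowel}
3. rail@(0, 0) [+x clear] — {divider, dowel, rail}
4. shelf@(1, 0) [-y clear] — {divider, dowel, rail, shelf}
5. back_panel@(1, 1) [+x clear] — {back_panel, divider, dowel, rail, shelf}
6. drawer_front@(0, 1) [+y clear] — {back_panel, divider, dowel, drawer_front, rail, shelf}
7. cam@(0, 2) [+y clear] — {back_panel, cam, divider, dowel, drawer_front, rail, shelf}
8. runner@(1, 2) [+y clear] — {back_panel, cam, divider, dowel, drawer_front, rail, runner, shelf}
9. top@(2, 1) [+y clear] — {back_panel, cam, divider, dowel, drawer_front, rail, runner, shelf, top}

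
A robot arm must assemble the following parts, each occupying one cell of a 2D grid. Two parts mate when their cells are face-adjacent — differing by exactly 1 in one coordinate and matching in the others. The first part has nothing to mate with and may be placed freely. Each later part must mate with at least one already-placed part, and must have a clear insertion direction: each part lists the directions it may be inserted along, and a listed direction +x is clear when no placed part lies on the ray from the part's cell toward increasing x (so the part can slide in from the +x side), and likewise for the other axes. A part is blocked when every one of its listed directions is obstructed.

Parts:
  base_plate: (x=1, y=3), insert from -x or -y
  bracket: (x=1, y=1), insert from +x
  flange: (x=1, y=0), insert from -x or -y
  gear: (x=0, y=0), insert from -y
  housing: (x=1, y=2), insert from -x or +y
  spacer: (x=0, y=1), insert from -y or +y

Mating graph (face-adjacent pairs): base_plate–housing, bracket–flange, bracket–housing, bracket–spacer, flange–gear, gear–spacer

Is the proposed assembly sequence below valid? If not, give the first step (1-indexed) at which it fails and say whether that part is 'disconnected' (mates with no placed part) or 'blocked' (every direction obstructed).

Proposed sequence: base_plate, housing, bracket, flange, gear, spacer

1. base_plate@(1, 3) [-x clear] — {base_plate}
2. housing@(1, 2) [-x clear] — {base_plate, housing}
3. bracket@(1, 1) [+x clear] — {base_plate, bracket, housing}
4. flange@(1, 0) [-x clear] — {base_plate, bracket, flange, housing}
5. gear@(0, 0) [-y clear] — {base_plate, bracket, flange, gear, housing}
6. spacer@(0, 1) [+y clear] — {base_plate, bracket, flange, gear, housing, spacer}

Valid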